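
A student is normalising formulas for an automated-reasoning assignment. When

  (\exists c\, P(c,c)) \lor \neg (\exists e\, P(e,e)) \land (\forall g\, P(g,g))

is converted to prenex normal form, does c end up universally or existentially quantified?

Push ¬ through the quantifiers and connectives to reach negation normal form:
  (\exists c\, P(c,c)) \lor (\forall e\, \neg P(e,e)) \land (\forall g\, P(g,g))
All bound variables are already distinct, so no renaming is needed.
Extract every quantifier outward, since the variables are now distinct and don't occur free across branches:
  \exists c\, \forall e\, \forall g\, (P(c,c) \lor \neg P(e,e) \land P(g,g))
The quantifier \exists c sits under an even number of negations, so it remains existential.

existential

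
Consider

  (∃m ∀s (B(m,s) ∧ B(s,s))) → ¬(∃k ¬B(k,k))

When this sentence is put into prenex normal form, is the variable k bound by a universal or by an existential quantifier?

Rewrite implications/biconditionals: A → B as ¬A ∨ B.
  ¬(∃m ∀s (B(m,s) ∧ B(s,s))) ∨ ¬(∃k ¬B(k,k))
Move each ¬ inward, flipping quantifiers it crosses:
  (∀m ∃s (¬B(m,s) ∨ ¬B(s,s))) ∨ (∀k B(k,k))
Pull the quantifiers to the front (each side's bound variable is not free in the other side):
  ∀m ∃s ∀k (¬B(m,s) ∨ ¬B(s,s) ∨ B(k,k))
The quantifier ∃k sits under an odd number of negations (counting the antecedent side of each →), so it flips to ∀k.

universal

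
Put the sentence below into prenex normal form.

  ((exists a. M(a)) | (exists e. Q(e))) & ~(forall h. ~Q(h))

exists a. exists e. exists h. ((M(a) | Q(e)) & Q(h))

Drive negations inward (¬∀x A ≡ ∃x ¬A, ¬∃x A ≡ ∀x ¬A, De Morgan for ∧/∨):
  ((exists a. M(a)) | (exists e. Q(e))) & (exists h. Q(h))
Pull the quantifiers to the front (each side's bound variable is not free in the other side):
  exists a. exists e. exists h. ((M(a) | Q(e)) & Q(h))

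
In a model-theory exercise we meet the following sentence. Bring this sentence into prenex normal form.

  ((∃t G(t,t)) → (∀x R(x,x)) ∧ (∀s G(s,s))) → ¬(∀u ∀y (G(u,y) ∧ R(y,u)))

∃t ∃x ∃s ∃u ∃y (G(t,t) ∧ (¬R(x,x) ∨ ¬G(s,s)) ∨ ¬G(u,y) ∨ ¬R(y,u))

Rewrite implications/biconditionals: A → B as ¬A ∨ B.
  ¬(¬(∃t G(t,t)) ∨ (∀x R(x,x)) ∧ (∀s G(s,s))) ∨ ¬(∀u ∀y (G(u,y) ∧ R(y,u)))
Move each ¬ inward, flipping quantifiers it crosses:
  (∃t G(t,t)) ∧ ((∃x ¬R(x,x)) ∨ (∃s ¬G(s,s))) ∨ (∃u ∃y (¬G(u,y) ∨ ¬R(y,u)))
All bound variables are already distinct, so no renaming is needed.
Extract every quantifier outward, since the variables are now distinct and don't occur free across branches:
  ∃t ∃x ∃s ∃u ∃y (G(t,t) ∧ (¬R(x,x) ∨ ¬G(s,s)) ∨ ¬G(u,y) ∨ ¬R(y,u))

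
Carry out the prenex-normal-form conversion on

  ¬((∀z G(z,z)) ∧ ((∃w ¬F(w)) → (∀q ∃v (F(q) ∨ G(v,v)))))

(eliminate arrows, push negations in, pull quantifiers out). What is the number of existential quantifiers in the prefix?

3

First replace A → B with ¬A ∨ B.
  ¬((∀z G(z,z)) ∧ (¬(∃w ¬F(w)) ∨ (∀q ∃v (F(q) ∨ G(v,v)))))
Drive negations inward (¬∀x A ≡ ∃x ¬A, ¬∃x A ≡ ∀x ¬A, De Morgan for ∧/∨):
  (∃z ¬G(z,z)) ∨ (∃w ¬F(w)) ∧ (∃q ∀v (¬F(q) ∧ ¬G(v,v)))
All bound variables are already distinct, so no renaming is needed.
Extract every quantifier outward, since the variables are now distinct and don't occur free across branches:
  ∃z ∃w ∃q ∀v (¬G(z,z) ∨ ¬F(w) ∧ ¬F(q) ∧ ¬G(v,v))
The prefix is ∃z ∃w ∃q ∀v: 1 universal, 3 existential.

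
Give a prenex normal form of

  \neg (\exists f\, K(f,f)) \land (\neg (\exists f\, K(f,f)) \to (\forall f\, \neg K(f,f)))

\forall f\, \exists x1\, \forall w1\, (\neg K(f,f) \land (K(x1,x1) \lor \neg K(w1,w1)))

Eliminate → and ↔ using ¬ and ∨.
  \neg (\exists f\, K(f,f)) \land (\neg \neg (\exists f\, K(f,f)) \lor (\forall f\, \neg K(f,f)))
Push ¬ through the quantifiers and connectives to reach negation normal form:
  (\forall f\, \neg K(f,f)) \land ((\exists f\, K(f,f)) \lor (\forall f\, \neg K(f,f)))
Standardize variables apart so no two quantifiers bind the same name: f↦x1, f↦w1.
  (\forall f\, \neg K(f,f)) \land ((\exists x1\, K(x1,x1)) \lor (\forall w1\, \neg K(w1,w1)))
Pull the quantifiers to the front (each side's bound variable is not free in the other side):
  \forall f\, \exists x1\, \forall w1\, (\neg K(f,f) \land (K(x1,x1) \lor \neg K(w1,w1)))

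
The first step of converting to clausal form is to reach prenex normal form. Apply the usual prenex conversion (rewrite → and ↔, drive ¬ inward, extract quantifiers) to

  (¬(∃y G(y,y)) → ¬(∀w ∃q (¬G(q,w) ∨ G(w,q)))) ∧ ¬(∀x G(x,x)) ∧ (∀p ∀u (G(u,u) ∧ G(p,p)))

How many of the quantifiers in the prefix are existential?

Eliminate → and ↔ using ¬ and ∨.
  (¬¬(∃y G(y,y)) ∨ ¬(∀w ∃q (¬G(q,w) ∨ G(w,q)))) ∧ ¬(∀x G(x,x)) ∧ (∀p ∀u (G(u,u) ∧ G(p,p)))
Push ¬ through the quantifiers and connectives to reach negation normal form:
  ((∃y G(y,y)) ∨ (∃w ∀q (G(q,w) ∧ ¬G(w,q)))) ∧ (∃x ¬G(x,x)) ∧ (∀p ∀u (G(u,u) ∧ G(p,p)))
Finally move all quantifiers to the prefix:
  ∃y ∃w ∀q ∃x ∀p ∀u ((G(y,y) ∨ G(q,w) ∧ ¬G(w,q)) ∧ ¬G(x,x) ∧ G(u,u) ∧ G(p,p))
The prefix is ∃y ∃w ∀q ∃x ∀p ∀u: 3 universal, 3 existential.

3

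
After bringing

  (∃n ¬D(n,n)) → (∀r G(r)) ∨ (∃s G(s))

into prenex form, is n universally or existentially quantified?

universal

First replace A → B with ¬A ∨ B.
  ¬(∃n ¬D(n,n)) ∨ (∀r G(r)) ∨ (∃s G(s))
Drive negations inward (¬∀x A ≡ ∃x ¬A, ¬∃x A ≡ ∀x ¬A, De Morgan for ∧/∨):
  (∀n D(n,n)) ∨ (∀r G(r)) ∨ (∃s G(s))
Extract every quantifier outward, since the variables are now distinct and don't occur free across branches:
  ∀n ∀r ∃s (D(n,n) ∨ G(r) ∨ G(s))
The quantifier ∃n sits under an odd number of negations (counting the antecedent side of each →), so it flips to ∀n.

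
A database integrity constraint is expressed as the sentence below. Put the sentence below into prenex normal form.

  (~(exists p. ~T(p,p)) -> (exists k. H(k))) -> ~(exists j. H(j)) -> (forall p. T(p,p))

forall p. forall k. exists j. forall a. (T(p,p) & ~H(k) | H(j) | T(a,a))

Eliminate → and ↔ using ¬ and ∨.
  ~(~~(exists p. ~T(p,p)) | (exists k. H(k))) | ~~(exists j. H(j)) | (forall p. T(p,p))
Push ¬ through the quantifiers and connectives to reach negation normal form:
  (forall p. T(p,p)) & (forall k. ~H(k)) | (exists j. H(j)) | (forall p. T(p,p))
Rename bound variables to avoid capture: p↦a.
  (forall p. T(p,p)) & (forall k. ~H(k)) | (exists j. H(j)) | (forall a. T(a,a))
Pull the quantifiers to the front (each side's bound variable is not free in the other side):
  forall p. forall k. exists j. forall a. (T(p,p) & ~H(k) | H(j) | T(a,a))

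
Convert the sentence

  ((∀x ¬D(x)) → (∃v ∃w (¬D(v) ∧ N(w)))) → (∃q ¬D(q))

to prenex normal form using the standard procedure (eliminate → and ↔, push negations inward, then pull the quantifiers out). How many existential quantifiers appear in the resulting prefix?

1

Rewrite implications/biconditionals: A → B as ¬A ∨ B.
  ¬(¬(∀x ¬D(x)) ∨ (∃v ∃w (¬D(v) ∧ N(w)))) ∨ (∃q ¬D(q))
Move each ¬ inward, flipping quantifiers it crosses:
  (∀x ¬D(x)) ∧ (∀v ∀w (D(v) ∨ ¬N(w))) ∨ (∃q ¬D(q))
Extract every quantifier outward, since the variables are now distinct and don't occur free across branches:
  ∀x ∀v ∀w ∃q (¬D(x) ∧ (D(v) ∨ ¬N(w)) ∨ ¬D(q))
The prefix is ∀x ∀v ∀w ∃q: 3 universal, 1 existential.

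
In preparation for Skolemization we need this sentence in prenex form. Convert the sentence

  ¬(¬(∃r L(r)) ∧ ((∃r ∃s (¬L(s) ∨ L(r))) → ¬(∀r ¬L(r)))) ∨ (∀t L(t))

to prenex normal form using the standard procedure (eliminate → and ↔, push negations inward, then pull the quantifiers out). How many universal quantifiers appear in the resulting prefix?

2

Rewrite implications/biconditionals: A → B as ¬A ∨ B.
  ¬(¬(∃r L(r)) ∧ (¬(∃r ∃s (¬L(s) ∨ L(r))) ∨ ¬(∀r ¬L(r)))) ∨ (∀t L(t))
Push ¬ through the quantifiers and connectives to reach negation normal form:
  (∃r L(r)) ∨ (∃r ∃s (¬L(s) ∨ L(r))) ∧ (∀r ¬L(r)) ∨ (∀t L(t))
Standardize variables apart so no two quantifiers bind the same name: r↦p, r↦v1.
  (∃r L(r)) ∨ (∃p ∃s (¬L(s) ∨ L(p))) ∧ (∀v1 ¬L(v1)) ∨ (∀t L(t))
Extract every quantifier outward, since the variables are now distinct and don't occur free across branches:
  ∃r ∃p ∃s ∀v1 ∀t (L(r) ∨ (¬L(s) ∨ L(p)) ∧ ¬L(v1) ∨ L(t))
The prefix is ∃r ∃p ∃s ∀v1 ∀t: 2 universal, 3 existential.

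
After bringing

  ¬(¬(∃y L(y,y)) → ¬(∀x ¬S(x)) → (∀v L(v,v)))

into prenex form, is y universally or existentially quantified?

First replace A → B with ¬A ∨ B.
  ¬(¬¬(∃y L(y,y)) ∨ ¬¬(∀x ¬S(x)) ∨ (∀v L(v,v)))
Move each ¬ inward, flipping quantifiers it crosses:
  (∀y ¬L(y,y)) ∧ (∃x S(x)) ∧ (∃v ¬L(v,v))
Extract every quantifier outward, since the variables are now distinct and don't occur free across branches:
  ∀y ∃x ∃v (¬L(y,y) ∧ S(x) ∧ ¬L(v,v))
The quantifier ∃y sits under an odd number of negations (counting the antecedent side of each →), so it flips to ∀y.

universal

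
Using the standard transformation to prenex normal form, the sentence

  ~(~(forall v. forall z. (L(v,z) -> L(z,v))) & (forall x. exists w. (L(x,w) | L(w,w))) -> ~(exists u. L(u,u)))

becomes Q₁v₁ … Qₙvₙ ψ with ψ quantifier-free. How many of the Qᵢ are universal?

Eliminate → and ↔ using ¬ and ∨.
  ~(~(~(forall v. forall z. (~L(v,z) | L(z,v))) & (forall x. exists w. (L(x,w) | L(w,w)))) | ~(exists u. L(u,u)))
Move each ¬ inward, flipping quantifiers it crosses:
  (exists v. exists z. (L(v,z) & ~L(z,v))) & (forall x. exists w. (L(x,w) | L(w,w))) & (exists u. L(u,u))
Extract every quantifier outward, since the variables are now distinct and don't occur free across branches:
  exists v. exists z. forall x. exists w. exists u. (L(v,z) & ~L(z,v) & (L(x,w) | L(w,w)) & L(u,u))
The prefix is exists v exists z forall x exists w exists u: 1 universal, 4 existential.

1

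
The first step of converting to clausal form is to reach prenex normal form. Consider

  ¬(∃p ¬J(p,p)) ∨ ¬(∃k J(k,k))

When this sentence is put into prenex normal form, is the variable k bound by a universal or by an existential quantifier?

Push ¬ through the quantifiers and connectives to reach negation normal form:
  (∀p J(p,p)) ∨ (∀k ¬J(k,k))
All bound variables are already distinct, so no renaming is needed.
Finally move all quantifiers to the prefix:
  ∀p ∀k (J(p,p) ∨ ¬J(k,k))
The quantifier ∃k sits under an odd number of negations, so it flips to ∀k.

universal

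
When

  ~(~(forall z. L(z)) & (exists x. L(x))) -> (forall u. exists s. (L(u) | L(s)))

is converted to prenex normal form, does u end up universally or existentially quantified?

Eliminate → and ↔ using ¬ and ∨.
  ~~(~(forall z. L(z)) & (exists x. L(x))) | (forall u. exists s. (L(u) | L(s)))
Move each ¬ inward, flipping quantifiers it crosses:
  (exists z. ~L(z)) & (exists x. L(x)) | (forall u. exists s. (L(u) | L(s)))
Pull the quantifiers to the front (each side's bound variable is not free in the other side):
  exists z. exists x. forall u. exists s. (~L(z) & L(x) | L(u) | L(s))
The quantifier forall u sits under an even number of negations (counting the antecedent side of each →), so it remains universal.

universal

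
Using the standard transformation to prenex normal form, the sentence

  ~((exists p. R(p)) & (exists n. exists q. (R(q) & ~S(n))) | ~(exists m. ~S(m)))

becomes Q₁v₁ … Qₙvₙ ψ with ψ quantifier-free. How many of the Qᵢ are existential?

1

Drive negations inward (¬∀x A ≡ ∃x ¬A, ¬∃x A ≡ ∀x ¬A, De Morgan for ∧/∨):
  ((forall p. ~R(p)) | (forall n. forall q. (~R(q) | S(n)))) & (exists m. ~S(m))
All bound variables are already distinct, so no renaming is needed.
Extract every quantifier outward, since the variables are now distinct and don't occur free across branches:
  forall p. forall n. forall q. exists m. ((~R(p) | ~R(q) | S(n)) & ~S(m))
The prefix is forall p forall n forall q exists m: 3 universal, 1 existential.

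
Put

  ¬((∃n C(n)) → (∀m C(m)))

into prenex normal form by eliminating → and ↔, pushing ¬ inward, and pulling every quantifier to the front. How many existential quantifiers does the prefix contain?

First replace A → B with ¬A ∨ B.
  ¬(¬(∃n C(n)) ∨ (∀m C(m)))
Push ¬ through the quantifiers and connectives to reach negation normal form:
  (∃n C(n)) ∧ (∃m ¬C(m))
Finally move all quantifiers to the prefix:
  ∃n ∃m (C(n) ∧ ¬C(m))
The prefix is ∃n ∃m: 0 universal, 2 existential.

2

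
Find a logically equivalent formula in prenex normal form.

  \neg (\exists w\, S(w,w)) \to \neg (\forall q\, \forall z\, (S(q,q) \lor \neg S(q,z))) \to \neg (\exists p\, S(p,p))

\exists w\, \forall q\, \forall z\, \forall p\, (S(w,w) \lor S(q,q) \lor \neg S(q,z) \lor \neg S(p,p))

Rewrite implications/biconditionals: A → B as ¬A ∨ B.
  \neg \neg (\exists w\, S(w,w)) \lor \neg \neg (\forall q\, \forall z\, (S(q,q) \lor \neg S(q,z))) \lor \neg (\exists p\, S(p,p))
Push ¬ through the quantifiers and connectives to reach negation normal form:
  (\exists w\, S(w,w)) \lor (\forall q\, \forall z\, (S(q,q) \lor \neg S(q,z))) \lor (\forall p\, \neg S(p,p))
Extract every quantifier outward, since the variables are now distinct and don't occur free across branches:
  \exists w\, \forall q\, \forall z\, \forall p\, (S(w,w) \lor S(q,q) \lor \neg S(q,z) \lor \neg S(p,p))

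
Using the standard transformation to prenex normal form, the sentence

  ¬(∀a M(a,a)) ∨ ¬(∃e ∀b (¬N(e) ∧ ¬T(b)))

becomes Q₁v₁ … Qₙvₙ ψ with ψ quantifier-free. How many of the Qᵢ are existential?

2

Drive negations inward (¬∀x A ≡ ∃x ¬A, ¬∃x A ≡ ∀x ¬A, De Morgan for ∧/∨):
  (∃a ¬M(a,a)) ∨ (∀e ∃b (N(e) ∨ T(b)))
All bound variables are already distinct, so no renaming is needed.
Finally move all quantifiers to the prefix:
  ∃a ∀e ∃b (¬M(a,a) ∨ N(e) ∨ T(b))
The prefix is ∃a ∀e ∃b: 1 universal, 2 existential.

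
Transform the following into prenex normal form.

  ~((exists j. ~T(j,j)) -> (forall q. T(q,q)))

First replace A → B with ¬A ∨ B.
  ~(~(exists j. ~T(j,j)) | (forall q. T(q,q)))
Move each ¬ inward, flipping quantifiers it crosses:
  (exists j. ~T(j,j)) & (exists q. ~T(q,q))
Extract every quantifier outward, since the variables are now distinct and don't occur free across branches:
  exists j. exists q. (~T(j,j) & ~T(q,q))

exists j. exists q. (~T(j,j) & ~T(q,q))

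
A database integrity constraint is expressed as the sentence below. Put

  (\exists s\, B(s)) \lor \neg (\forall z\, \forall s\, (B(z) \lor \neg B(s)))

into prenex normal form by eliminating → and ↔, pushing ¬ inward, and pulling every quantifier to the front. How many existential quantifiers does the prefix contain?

3

Move each ¬ inward, flipping quantifiers it crosses:
  (\exists s\, B(s)) \lor (\exists z\, \exists s\, (\neg B(z) \land B(s)))
Give each quantifier a distinct variable: s↦u1.
  (\exists s\, B(s)) \lor (\exists z\, \exists u1\, (\neg B(z) \land B(u1)))
Extract every quantifier outward, since the variables are now distinct and don't occur free across branches:
  \exists s\, \exists z\, \exists u1\, (B(s) \lor \neg B(z) \land B(u1))
The prefix is \exists s \exists z \exists u1: 0 universal, 3 existential.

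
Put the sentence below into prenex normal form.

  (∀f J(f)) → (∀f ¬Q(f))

First replace A → B with ¬A ∨ B.
  ¬(∀f J(f)) ∨ (∀f ¬Q(f))
Push ¬ through the quantifiers and connectives to reach negation normal form:
  (∃f ¬J(f)) ∨ (∀f ¬Q(f))
Rename bound variables to avoid capture: f↦t.
  (∃f ¬J(f)) ∨ (∀t ¬Q(t))
Pull the quantifiers to the front (each side's bound variable is not free in the other side):
  ∃f ∀t (¬J(f) ∨ ¬Q(t))

∃f ∀t (¬J(f) ∨ ¬Q(t))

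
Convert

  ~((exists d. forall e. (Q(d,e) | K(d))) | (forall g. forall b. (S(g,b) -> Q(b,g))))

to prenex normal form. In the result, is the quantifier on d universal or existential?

universal

Rewrite implications/biconditionals: A → B as ¬A ∨ B.
  ~((exists d. forall e. (Q(d,e) | K(d))) | (forall g. forall b. (~S(g,b) | Q(b,g))))
Move each ¬ inward, flipping quantifiers it crosses:
  (forall d. exists e. (~Q(d,e) & ~K(d))) & (exists g. exists b. (S(g,b) & ~Q(b,g)))
All bound variables are already distinct, so no renaming is needed.
Extract every quantifier outward, since the variables are now distinct and don't occur free across branches:
  forall d. exists e. exists g. exists b. (~Q(d,e) & ~K(d) & S(g,b) & ~Q(b,g))
The quantifier exists d sits under an odd number of negations (counting the antecedent side of each →), so it flips to forall d.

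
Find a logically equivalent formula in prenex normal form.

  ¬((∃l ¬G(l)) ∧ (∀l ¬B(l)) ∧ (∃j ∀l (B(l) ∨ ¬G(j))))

Move each ¬ inward, flipping quantifiers it crosses:
  (∀l G(l)) ∨ (∃l B(l)) ∨ (∀j ∃l (¬B(l) ∧ G(j)))
Rename bound variables to avoid capture: l↦v1, l↦u.
  (∀l G(l)) ∨ (∃v1 B(v1)) ∨ (∀j ∃u (¬B(u) ∧ G(j)))
Pull the quantifiers to the front (each side's bound variable is not free in the other side):
  ∀l ∃v1 ∀j ∃u (G(l) ∨ B(v1) ∨ ¬B(u) ∧ G(j))

∀l ∃v1 ∀j ∃u (G(l) ∨ B(v1) ∨ ¬B(u) ∧ G(j))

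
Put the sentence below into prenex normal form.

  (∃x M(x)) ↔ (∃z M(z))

∀x ∃z ∀c ∃s ((¬M(x) ∨ M(z)) ∧ (¬M(c) ∨ M(s)))

Eliminate → and ↔ using ¬ and ∨; A ↔ B as (¬A ∨ B) ∧ (¬B ∨ A).
  (¬(∃x M(x)) ∨ (∃z M(z))) ∧ (¬(∃z M(z)) ∨ (∃x M(x)))
Push ¬ through the quantifiers and connectives to reach negation normal form:
  ((∀x ¬M(x)) ∨ (∃z M(z))) ∧ ((∀z ¬M(z)) ∨ (∃x M(x)))
Give each quantifier a distinct variable: z↦c, x↦s.
  ((∀x ¬M(x)) ∨ (∃z M(z))) ∧ ((∀c ¬M(c)) ∨ (∃s M(s)))
Finally move all quantifiers to the prefix:
  ∀x ∃z ∀c ∃s ((¬M(x) ∨ M(z)) ∧ (¬M(c) ∨ M(s)))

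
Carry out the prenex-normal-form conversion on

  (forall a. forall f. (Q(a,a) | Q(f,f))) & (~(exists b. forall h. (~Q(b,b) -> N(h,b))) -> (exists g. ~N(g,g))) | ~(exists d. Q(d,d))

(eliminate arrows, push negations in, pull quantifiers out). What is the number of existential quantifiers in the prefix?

2

Eliminate → and ↔ using ¬ and ∨.
  (forall a. forall f. (Q(a,a) | Q(f,f))) & (~~(exists b. forall h. (~~Q(b,b) | N(h,b))) | (exists g. ~N(g,g))) | ~(exists d. Q(d,d))
Move each ¬ inward, flipping quantifiers it crosses:
  (forall a. forall f. (Q(a,a) | Q(f,f))) & ((exists b. forall h. (Q(b,b) | N(h,b))) | (exists g. ~N(g,g))) | (forall d. ~Q(d,d))
All bound variables are already distinct, so no renaming is needed.
Extract every quantifier outward, since the variables are now distinct and don't occur free across branches:
  forall a. forall f. exists b. forall h. exists g. forall d. ((Q(a,a) | Q(f,f)) & (Q(b,b) | N(h,b) | ~N(g,g)) | ~Q(d,d))
The prefix is forall a forall f exists b forall h exists g forall d: 4 universal, 2 existential.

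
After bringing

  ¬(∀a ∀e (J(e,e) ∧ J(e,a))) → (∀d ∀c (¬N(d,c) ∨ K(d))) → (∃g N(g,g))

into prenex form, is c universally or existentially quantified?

existential

Eliminate → and ↔ using ¬ and ∨.
  ¬¬(∀a ∀e (J(e,e) ∧ J(e,a))) ∨ ¬(∀d ∀c (¬N(d,c) ∨ K(d))) ∨ (∃g N(g,g))
Push ¬ through the quantifiers and connectives to reach negation normal form:
  (∀a ∀e (J(e,e) ∧ J(e,a))) ∨ (∃d ∃c (N(d,c) ∧ ¬K(d))) ∨ (∃g N(g,g))
Pull the quantifiers to the front (each side's bound variable is not free in the other side):
  ∀a ∀e ∃d ∃c ∃g (J(e,e) ∧ J(e,a) ∨ N(d,c) ∧ ¬K(d) ∨ N(g,g))
The quantifier ∀c sits under an odd number of negations (counting the antecedent side of each →), so it flips to ∃c.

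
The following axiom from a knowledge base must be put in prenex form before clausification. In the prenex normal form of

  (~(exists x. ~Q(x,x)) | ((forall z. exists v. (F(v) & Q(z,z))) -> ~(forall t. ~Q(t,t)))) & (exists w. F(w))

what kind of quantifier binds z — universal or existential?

Eliminate → and ↔ using ¬ and ∨.
  (~(exists x. ~Q(x,x)) | ~(forall z. exists v. (F(v) & Q(z,z))) | ~(forall t. ~Q(t,t))) & (exists w. F(w))
Push ¬ through the quantifiers and connectives to reach negation normal form:
  ((forall x. Q(x,x)) | (exists z. forall v. (~F(v) | ~Q(z,z))) | (exists t. Q(t,t))) & (exists w. F(w))
Pull the quantifiers to the front (each side's bound variable is not free in the other side):
  forall x. exists z. forall v. exists t. exists w. ((Q(x,x) | ~F(v) | ~Q(z,z) | Q(t,t)) & F(w))
The quantifier forall z sits under an odd number of negations (counting the antecedent side of each →), so it flips to exists z.

existential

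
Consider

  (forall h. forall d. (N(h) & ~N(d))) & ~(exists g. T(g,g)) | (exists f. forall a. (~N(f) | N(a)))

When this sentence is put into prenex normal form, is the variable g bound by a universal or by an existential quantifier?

universal

Move each ¬ inward, flipping quantifiers it crosses:
  (forall h. forall d. (N(h) & ~N(d))) & (forall g. ~T(g,g)) | (exists f. forall a. (~N(f) | N(a)))
All bound variables are already distinct, so no renaming is needed.
Finally move all quantifiers to the prefix:
  forall h. forall d. forall g. exists f. forall a. (N(h) & ~N(d) & ~T(g,g) | ~N(f) | N(a))
The quantifier exists g sits under an odd number of negations, so it flips to forall g.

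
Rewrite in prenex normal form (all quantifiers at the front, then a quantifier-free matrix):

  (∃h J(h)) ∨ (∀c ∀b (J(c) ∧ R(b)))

All bound variables are already distinct, so no renaming is needed.
Finally move all quantifiers to the prefix:
  ∃h ∀c ∀b (J(h) ∨ J(c) ∧ R(b))

∃h ∀c ∀b (J(h) ∨ J(c) ∧ R(b))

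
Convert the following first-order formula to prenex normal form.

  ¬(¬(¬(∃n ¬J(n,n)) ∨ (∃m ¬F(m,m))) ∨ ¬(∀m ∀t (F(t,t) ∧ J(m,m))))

∀n ∃m ∀b ∀t ((J(n,n) ∨ ¬F(m,m)) ∧ F(t,t) ∧ J(b,b))

Move each ¬ inward, flipping quantifiers it crosses:
  ((∀n J(n,n)) ∨ (∃m ¬F(m,m))) ∧ (∀m ∀t (F(t,t) ∧ J(m,m)))
Give each quantifier a distinct variable: m↦b.
  ((∀n J(n,n)) ∨ (∃m ¬F(m,m))) ∧ (∀b ∀t (F(t,t) ∧ J(b,b)))
Extract every quantifier outward, since the variables are now distinct and don't occur free across branches:
  ∀n ∃m ∀b ∀t ((J(n,n) ∨ ¬F(m,m)) ∧ F(t,t) ∧ J(b,b))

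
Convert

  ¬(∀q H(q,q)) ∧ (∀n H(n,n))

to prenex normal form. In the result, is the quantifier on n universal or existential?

Push ¬ through the quantifiers and connectives to reach negation normal form:
  (∃q ¬H(q,q)) ∧ (∀n H(n,n))
All bound variables are already distinct, so no renaming is needed.
Pull the quantifiers to the front (each side's bound variable is not free in the other side):
  ∃q ∀n (¬H(q,q) ∧ H(n,n))
The quantifier ∀n sits under an even number of negations, so it remains universal.

universal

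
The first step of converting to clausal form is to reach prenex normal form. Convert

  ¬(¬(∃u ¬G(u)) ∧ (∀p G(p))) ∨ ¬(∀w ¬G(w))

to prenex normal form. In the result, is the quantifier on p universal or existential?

Push ¬ through the quantifiers and connectives to reach negation normal form:
  (∃u ¬G(u)) ∨ (∃p ¬G(p)) ∨ (∃w G(w))
All bound variables are already distinct, so no renaming is needed.
Finally move all quantifiers to the prefix:
  ∃u ∃p ∃w (¬G(u) ∨ ¬G(p) ∨ G(w))
The quantifier ∀p sits under an odd number of negations, so it flips to ∃p.

existential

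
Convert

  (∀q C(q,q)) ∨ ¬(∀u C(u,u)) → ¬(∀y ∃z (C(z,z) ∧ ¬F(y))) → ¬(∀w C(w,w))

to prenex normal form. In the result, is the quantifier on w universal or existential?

existential

Rewrite implications/biconditionals: A → B as ¬A ∨ B.
  ¬((∀q C(q,q)) ∨ ¬(∀u C(u,u))) ∨ ¬¬(∀y ∃z (C(z,z) ∧ ¬F(y))) ∨ ¬(∀w C(w,w))
Push ¬ through the quantifiers and connectives to reach negation normal form:
  (∃q ¬C(q,q)) ∧ (∀u C(u,u)) ∨ (∀y ∃z (C(z,z) ∧ ¬F(y))) ∨ (∃w ¬C(w,w))
Extract every quantifier outward, since the variables are now distinct and don't occur free across branches:
  ∃q ∀u ∀y ∃z ∃w (¬C(q,q) ∧ C(u,u) ∨ C(z,z) ∧ ¬F(y) ∨ ¬C(w,w))
The quantifier ∀w sits under an odd number of negations (counting the antecedent side of each →), so it flips to ∃w.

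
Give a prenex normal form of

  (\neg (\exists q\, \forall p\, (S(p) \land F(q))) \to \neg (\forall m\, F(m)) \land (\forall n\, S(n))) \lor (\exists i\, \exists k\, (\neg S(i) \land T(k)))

First replace A → B with ¬A ∨ B.
  \neg \neg (\exists q\, \forall p\, (S(p) \land F(q))) \lor \neg (\forall m\, F(m)) \land (\forall n\, S(n)) \lor (\exists i\, \exists k\, (\neg S(i) \land T(k)))
Drive negations inward (¬∀x A ≡ ∃x ¬A, ¬∃x A ≡ ∀x ¬A, De Morgan for ∧/∨):
  (\exists q\, \forall p\, (S(p) \land F(q))) \lor (\exists m\, \neg F(m)) \land (\forall n\, S(n)) \lor (\exists i\, \exists k\, (\neg S(i) \land T(k)))
All bound variables are already distinct, so no renaming is needed.
Pull the quantifiers to the front (each side's bound variable is not free in the other side):
  \exists q\, \forall p\, \exists m\, \forall n\, \exists i\, \exists k\, (S(p) \land F(q) \lor \neg F(m) \land S(n) \lor \neg S(i) \land T(k))

\exists q\, \forall p\, \exists m\, \forall n\, \exists i\, \exists k\, (S(p) \land F(q) \lor \neg F(m) \land S(n) \lor \neg S(i) \land T(k))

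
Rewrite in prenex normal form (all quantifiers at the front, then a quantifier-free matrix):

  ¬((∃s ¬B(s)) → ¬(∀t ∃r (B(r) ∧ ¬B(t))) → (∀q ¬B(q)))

Eliminate → and ↔ using ¬ and ∨.
  ¬(¬(∃s ¬B(s)) ∨ ¬¬(∀t ∃r (B(r) ∧ ¬B(t))) ∨ (∀q ¬B(q)))
Move each ¬ inward, flipping quantifiers it crosses:
  (∃s ¬B(s)) ∧ (∃t ∀r (¬B(r) ∨ B(t))) ∧ (∃q B(q))
All bound variables are already distinct, so no renaming is needed.
Finally move all quantifiers to the prefix:
  ∃s ∃t ∀r ∃q (¬B(s) ∧ (¬B(r) ∨ B(t)) ∧ B(q))

∃s ∃t ∀r ∃q (¬B(s) ∧ (¬B(r) ∨ B(t)) ∧ B(q))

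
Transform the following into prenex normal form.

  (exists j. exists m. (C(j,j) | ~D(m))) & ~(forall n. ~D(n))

Drive negations inward (¬∀x A ≡ ∃x ¬A, ¬∃x A ≡ ∀x ¬A, De Morgan for ∧/∨):
  (exists j. exists m. (C(j,j) | ~D(m))) & (exists n. D(n))
All bound variables are already distinct, so no renaming is needed.
Finally move all quantifiers to the prefix:
  exists j. exists m. exists n. ((C(j,j) | ~D(m)) & D(n))

exists j. exists m. exists n. ((C(j,j) | ~D(m)) & D(n))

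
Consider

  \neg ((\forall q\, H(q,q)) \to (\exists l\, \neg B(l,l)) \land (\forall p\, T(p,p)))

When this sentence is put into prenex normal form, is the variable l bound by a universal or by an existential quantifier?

universal

Eliminate → and ↔ using ¬ and ∨.
  \neg (\neg (\forall q\, H(q,q)) \lor (\exists l\, \neg B(l,l)) \land (\forall p\, T(p,p)))
Push ¬ through the quantifiers and connectives to reach negation normal form:
  (\forall q\, H(q,q)) \land ((\forall l\, B(l,l)) \lor (\exists p\, \neg T(p,p)))
All bound variables are already distinct, so no renaming is needed.
Extract every quantifier outward, since the variables are now distinct and don't occur free across branches:
  \forall q\, \forall l\, \exists p\, (H(q,q) \land (B(l,l) \lor \neg T(p,p)))
The quantifier \exists l sits under an odd number of negations (counting the antecedent side of each →), so it flips to \forall l.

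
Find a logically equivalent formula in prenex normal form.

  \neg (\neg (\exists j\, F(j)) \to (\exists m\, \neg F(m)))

Eliminate → and ↔ using ¬ and ∨.
  \neg (\neg \neg (\exists j\, F(j)) \lor (\exists m\, \neg F(m)))
Drive negations inward (¬∀x A ≡ ∃x ¬A, ¬∃x A ≡ ∀x ¬A, De Morgan for ∧/∨):
  (\forall j\, \neg F(j)) \land (\forall m\, F(m))
Finally move all quantifiers to the prefix:
  \forall j\, \forall m\, (\neg F(j) \land F(m))

\forall j\, \forall m\, (\neg F(j) \land F(m))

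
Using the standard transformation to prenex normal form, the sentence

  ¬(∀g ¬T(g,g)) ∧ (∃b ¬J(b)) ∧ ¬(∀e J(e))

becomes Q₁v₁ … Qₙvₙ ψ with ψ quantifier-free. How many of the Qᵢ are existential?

3

Drive negations inward (¬∀x A ≡ ∃x ¬A, ¬∃x A ≡ ∀x ¬A, De Morgan for ∧/∨):
  (∃g T(g,g)) ∧ (∃b ¬J(b)) ∧ (∃e ¬J(e))
Finally move all quantifiers to the prefix:
  ∃g ∃b ∃e (T(g,g) ∧ ¬J(b) ∧ ¬J(e))
The prefix is ∃g ∃b ∃e: 0 universal, 3 existential.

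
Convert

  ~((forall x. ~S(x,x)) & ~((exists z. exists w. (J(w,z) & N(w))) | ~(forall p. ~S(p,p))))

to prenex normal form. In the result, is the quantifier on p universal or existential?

existential

Drive negations inward (¬∀x A ≡ ∃x ¬A, ¬∃x A ≡ ∀x ¬A, De Morgan for ∧/∨):
  (exists x. S(x,x)) | (exists z. exists w. (J(w,z) & N(w))) | (exists p. S(p,p))
All bound variables are already distinct, so no renaming is needed.
Extract every quantifier outward, since the variables are now distinct and don't occur free across branches:
  exists x. exists z. exists w. exists p. (S(x,x) | J(w,z) & N(w) | S(p,p))
The quantifier forall p sits under an odd number of negations, so it flips to exists p.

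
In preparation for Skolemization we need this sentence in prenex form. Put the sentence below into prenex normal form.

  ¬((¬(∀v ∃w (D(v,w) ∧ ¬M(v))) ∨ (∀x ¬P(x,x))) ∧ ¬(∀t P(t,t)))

∀v ∃w ∃x ∀t (D(v,w) ∧ ¬M(v) ∧ P(x,x) ∨ P(t,t))

Move each ¬ inward, flipping quantifiers it crosses:
  (∀v ∃w (D(v,w) ∧ ¬M(v))) ∧ (∃x P(x,x)) ∨ (∀t P(t,t))
Pull the quantifiers to the front (each side's bound variable is not free in the other side):
  ∀v ∃w ∃x ∀t (D(v,w) ∧ ¬M(v) ∧ P(x,x) ∨ P(t,t))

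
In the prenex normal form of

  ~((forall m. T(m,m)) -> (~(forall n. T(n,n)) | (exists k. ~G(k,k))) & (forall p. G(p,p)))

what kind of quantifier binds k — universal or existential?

universal

Eliminate → and ↔ using ¬ and ∨.
  ~(~(forall m. T(m,m)) | (~(forall n. T(n,n)) | (exists k. ~G(k,k))) & (forall p. G(p,p)))
Push ¬ through the quantifiers and connectives to reach negation normal form:
  (forall m. T(m,m)) & ((forall n. T(n,n)) & (forall k. G(k,k)) | (exists p. ~G(p,p)))
All bound variables are already distinct, so no renaming is needed.
Finally move all quantifiers to the prefix:
  forall m. forall n. forall k. exists p. (T(m,m) & (T(n,n) & G(k,k) | ~G(p,p)))
The quantifier exists k sits under an odd number of negations (counting the antecedent side of each →), so it flips to forall k.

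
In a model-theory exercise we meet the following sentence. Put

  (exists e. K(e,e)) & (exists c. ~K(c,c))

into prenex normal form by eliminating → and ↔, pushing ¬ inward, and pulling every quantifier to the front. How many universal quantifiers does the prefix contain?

0

Pull the quantifiers to the front (each side's bound variable is not free in the other side):
  exists e. exists c. (K(e,e) & ~K(c,c))
The prefix is exists e exists c: 0 universal, 2 existential.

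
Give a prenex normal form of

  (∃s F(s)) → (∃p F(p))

∀s ∃p (¬F(s) ∨ F(p))

Eliminate → and ↔ using ¬ and ∨.
  ¬(∃s F(s)) ∨ (∃p F(p))
Push ¬ through the quantifiers and connectives to reach negation normal form:
  (∀s ¬F(s)) ∨ (∃p F(p))
All bound variables are already distinct, so no renaming is needed.
Extract every quantifier outward, since the variables are now distinct and don't occur free across branches:
  ∀s ∃p (¬F(s) ∨ F(p))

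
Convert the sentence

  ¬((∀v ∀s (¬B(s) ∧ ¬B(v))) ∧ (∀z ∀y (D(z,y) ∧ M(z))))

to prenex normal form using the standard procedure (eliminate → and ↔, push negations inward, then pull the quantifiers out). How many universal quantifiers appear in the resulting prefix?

Drive negations inward (¬∀x A ≡ ∃x ¬A, ¬∃x A ≡ ∀x ¬A, De Morgan for ∧/∨):
  (∃v ∃s (B(s) ∨ B(v))) ∨ (∃z ∃y (¬D(z,y) ∨ ¬M(z)))
All bound variables are already distinct, so no renaming is needed.
Pull the quantifiers to the front (each side's bound variable is not free in the other side):
  ∃v ∃s ∃z ∃y (B(s) ∨ B(v) ∨ ¬D(z,y) ∨ ¬M(z))
The prefix is ∃v ∃s ∃z ∃y: 0 universal, 4 existential.

0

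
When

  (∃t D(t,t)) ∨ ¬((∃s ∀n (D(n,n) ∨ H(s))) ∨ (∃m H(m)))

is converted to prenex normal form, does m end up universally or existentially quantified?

universal

Drive negations inward (¬∀x A ≡ ∃x ¬A, ¬∃x A ≡ ∀x ¬A, De Morgan for ∧/∨):
  (∃t D(t,t)) ∨ (∀s ∃n (¬D(n,n) ∧ ¬H(s))) ∧ (∀m ¬H(m))
All bound variables are already distinct, so no renaming is needed.
Pull the quantifiers to the front (each side's bound variable is not free in the other side):
  ∃t ∀s ∃n ∀m (D(t,t) ∨ ¬D(n,n) ∧ ¬H(s) ∧ ¬H(m))
The quantifier ∃m sits under an odd number of negations, so it flips to ∀m.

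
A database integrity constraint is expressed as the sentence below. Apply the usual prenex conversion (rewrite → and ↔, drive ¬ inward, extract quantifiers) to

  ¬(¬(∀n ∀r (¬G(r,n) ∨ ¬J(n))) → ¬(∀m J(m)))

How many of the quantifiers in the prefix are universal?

Rewrite implications/biconditionals: A → B as ¬A ∨ B.
  ¬(¬¬(∀n ∀r (¬G(r,n) ∨ ¬J(n))) ∨ ¬(∀m J(m)))
Push ¬ through the quantifiers and connectives to reach negation normal form:
  (∃n ∃r (G(r,n) ∧ J(n))) ∧ (∀m J(m))
Finally move all quantifiers to the prefix:
  ∃n ∃r ∀m (G(r,n) ∧ J(n) ∧ J(m))
The prefix is ∃n ∃r ∀m: 1 universal, 2 existential.

1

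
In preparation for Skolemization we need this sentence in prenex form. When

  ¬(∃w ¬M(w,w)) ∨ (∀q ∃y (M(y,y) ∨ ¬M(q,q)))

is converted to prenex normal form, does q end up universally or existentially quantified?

universal

Drive negations inward (¬∀x A ≡ ∃x ¬A, ¬∃x A ≡ ∀x ¬A, De Morgan for ∧/∨):
  (∀w M(w,w)) ∨ (∀q ∃y (M(y,y) ∨ ¬M(q,q)))
All bound variables are already distinct, so no renaming is needed.
Pull the quantifiers to the front (each side's bound variable is not free in the other side):
  ∀w ∀q ∃y (M(w,w) ∨ M(y,y) ∨ ¬M(q,q))
The quantifier ∀q sits under an even number of negations, so it remains universal.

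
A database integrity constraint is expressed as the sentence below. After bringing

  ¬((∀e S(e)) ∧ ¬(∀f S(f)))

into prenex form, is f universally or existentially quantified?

universal

Drive negations inward (¬∀x A ≡ ∃x ¬A, ¬∃x A ≡ ∀x ¬A, De Morgan for ∧/∨):
  (∃e ¬S(e)) ∨ (∀f S(f))
Pull the quantifiers to the front (each side's bound variable is not free in the other side):
  ∃e ∀f (¬S(e) ∨ S(f))
The quantifier ∀f sits under an even number of negations, so it remains universal.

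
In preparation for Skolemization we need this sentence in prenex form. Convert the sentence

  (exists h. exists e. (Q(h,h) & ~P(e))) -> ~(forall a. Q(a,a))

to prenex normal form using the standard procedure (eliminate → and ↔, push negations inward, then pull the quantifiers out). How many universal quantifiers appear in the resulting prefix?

2

Rewrite implications/biconditionals: A → B as ¬A ∨ B.
  ~(exists h. exists e. (Q(h,h) & ~P(e))) | ~(forall a. Q(a,a))
Push ¬ through the quantifiers and connectives to reach negation normal form:
  (forall h. forall e. (~Q(h,h) | P(e))) | (exists a. ~Q(a,a))
All bound variables are already distinct, so no renaming is needed.
Extract every quantifier outward, since the variables are now distinct and don't occur free across branches:
  forall h. forall e. exists a. (~Q(h,h) | P(e) | ~Q(a,a))
The prefix is forall h forall e exists a: 2 universal, 1 existential.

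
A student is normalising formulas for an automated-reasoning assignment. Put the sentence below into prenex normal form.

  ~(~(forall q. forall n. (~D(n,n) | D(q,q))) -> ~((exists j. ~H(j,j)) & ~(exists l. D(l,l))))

exists q. exists n. exists j. forall l. (D(n,n) & ~D(q,q) & ~H(j,j) & ~D(l,l))

Eliminate → and ↔ using ¬ and ∨.
  ~(~~(forall q. forall n. (~D(n,n) | D(q,q))) | ~((exists j. ~H(j,j)) & ~(exists l. D(l,l))))
Move each ¬ inward, flipping quantifiers it crosses:
  (exists q. exists n. (D(n,n) & ~D(q,q))) & (exists j. ~H(j,j)) & (forall l. ~D(l,l))
All bound variables are already distinct, so no renaming is needed.
Pull the quantifiers to the front (each side's bound variable is not free in the other side):
  exists q. exists n. exists j. forall l. (D(n,n) & ~D(q,q) & ~H(j,j) & ~D(l,l))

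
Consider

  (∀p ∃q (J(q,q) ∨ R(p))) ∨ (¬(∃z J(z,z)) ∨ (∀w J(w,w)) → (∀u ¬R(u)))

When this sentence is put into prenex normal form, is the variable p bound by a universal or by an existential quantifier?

universal

First replace A → B with ¬A ∨ B.
  (∀p ∃q (J(q,q) ∨ R(p))) ∨ ¬(¬(∃z J(z,z)) ∨ (∀w J(w,w))) ∨ (∀u ¬R(u))
Push ¬ through the quantifiers and connectives to reach negation normal form:
  (∀p ∃q (J(q,q) ∨ R(p))) ∨ (∃z J(z,z)) ∧ (∃w ¬J(w,w)) ∨ (∀u ¬R(u))
All bound variables are already distinct, so no renaming is needed.
Finally move all quantifiers to the prefix:
  ∀p ∃q ∃z ∃w ∀u (J(q,q) ∨ R(p) ∨ J(z,z) ∧ ¬J(w,w) ∨ ¬R(u))
The quantifier ∀p sits under an even number of negations (counting the antecedent side of each →), so it remains universal.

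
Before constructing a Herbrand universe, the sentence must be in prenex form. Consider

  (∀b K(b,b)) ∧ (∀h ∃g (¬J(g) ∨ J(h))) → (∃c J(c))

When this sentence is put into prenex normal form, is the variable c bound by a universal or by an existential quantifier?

Eliminate → and ↔ using ¬ and ∨.
  ¬((∀b K(b,b)) ∧ (∀h ∃g (¬J(g) ∨ J(h)))) ∨ (∃c J(c))
Move each ¬ inward, flipping quantifiers it crosses:
  (∃b ¬K(b,b)) ∨ (∃h ∀g (J(g) ∧ ¬J(h))) ∨ (∃c J(c))
All bound variables are already distinct, so no renaming is needed.
Pull the quantifiers to the front (each side's bound variable is not free in the other side):
  ∃b ∃h ∀g ∃c (¬K(b,b) ∨ J(g) ∧ ¬J(h) ∨ J(c))
The quantifier ∃c sits under an even number of negations (counting the antecedent side of each →), so it remains existential.

existential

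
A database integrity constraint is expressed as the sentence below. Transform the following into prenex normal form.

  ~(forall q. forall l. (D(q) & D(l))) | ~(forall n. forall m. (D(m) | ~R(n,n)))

Move each ¬ inward, flipping quantifiers it crosses:
  (exists q. exists l. (~D(q) | ~D(l))) | (exists n. exists m. (~D(m) & R(n,n)))
All bound variables are already distinct, so no renaming is needed.
Extract every quantifier outward, since the variables are now distinct and don't occur free across branches:
  exists q. exists l. exists n. exists m. (~D(q) | ~D(l) | ~D(m) & R(n,n))

exists q. exists l. exists n. exists m. (~D(q) | ~D(l) | ~D(m) & R(n,n))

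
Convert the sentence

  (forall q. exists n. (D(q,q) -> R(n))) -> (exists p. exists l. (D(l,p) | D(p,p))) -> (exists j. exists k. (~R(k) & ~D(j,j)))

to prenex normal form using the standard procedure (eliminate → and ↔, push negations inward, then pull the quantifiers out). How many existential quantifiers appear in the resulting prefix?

Rewrite implications/biconditionals: A → B as ¬A ∨ B.
  ~(forall q. exists n. (~D(q,q) | R(n))) | ~(exists p. exists l. (D(l,p) | D(p,p))) | (exists j. exists k. (~R(k) & ~D(j,j)))
Drive negations inward (¬∀x A ≡ ∃x ¬A, ¬∃x A ≡ ∀x ¬A, De Morgan for ∧/∨):
  (exists q. forall n. (D(q,q) & ~R(n))) | (forall p. forall l. (~D(l,p) & ~D(p,p))) | (exists j. exists k. (~R(k) & ~D(j,j)))
Pull the quantifiers to the front (each side's bound variable is not free in the other side):
  exists q. forall n. forall p. forall l. exists j. exists k. (D(q,q) & ~R(n) | ~D(l,p) & ~D(p,p) | ~R(k) & ~D(j,j))
The prefix is exists q forall n forall p forall l exists j exists k: 3 universal, 3 existential.

3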